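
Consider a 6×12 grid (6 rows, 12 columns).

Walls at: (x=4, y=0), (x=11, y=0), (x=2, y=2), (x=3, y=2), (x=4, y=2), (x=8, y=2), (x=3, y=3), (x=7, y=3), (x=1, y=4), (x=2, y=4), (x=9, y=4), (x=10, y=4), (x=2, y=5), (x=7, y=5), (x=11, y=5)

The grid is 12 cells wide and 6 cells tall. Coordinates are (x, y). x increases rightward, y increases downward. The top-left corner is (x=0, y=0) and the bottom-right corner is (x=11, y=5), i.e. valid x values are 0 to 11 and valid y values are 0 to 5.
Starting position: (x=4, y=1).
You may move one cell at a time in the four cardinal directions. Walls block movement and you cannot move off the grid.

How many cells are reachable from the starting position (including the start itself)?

BFS flood-fill from (x=4, y=1):
  Distance 0: (x=4, y=1)
  Distance 1: (x=3, y=1), (x=5, y=1)
  Distance 2: (x=3, y=0), (x=5, y=0), (x=2, y=1), (x=6, y=1), (x=5, y=2)
  Distance 3: (x=2, y=0), (x=6, y=0), (x=1, y=1), (x=7, y=1), (x=6, y=2), (x=5, y=3)
  Distance 4: (x=1, y=0), (x=7, y=0), (x=0, y=1), (x=8, y=1), (x=1, y=2), (x=7, y=2), (x=4, y=3), (x=6, y=3), (x=5, y=4)
  Distance 5: (x=0, y=0), (x=8, y=0), (x=9, y=1), (x=0, y=2), (x=1, y=3), (x=4, y=4), (x=6, y=4), (x=5, y=5)
  Distance 6: (x=9, y=0), (x=10, y=1), (x=9, y=2), (x=0, y=3), (x=2, y=3), (x=3, y=4), (x=7, y=4), (x=4, y=5), (x=6, y=5)
  Distance 7: (x=10, y=0), (x=11, y=1), (x=10, y=2), (x=9, y=3), (x=0, y=4), (x=8, y=4), (x=3, y=5)
  Distance 8: (x=11, y=2), (x=8, y=3), (x=10, y=3), (x=0, y=5), (x=8, y=5)
  Distance 9: (x=11, y=3), (x=1, y=5), (x=9, y=5)
  Distance 10: (x=11, y=4), (x=10, y=5)
Total reachable: 57 (grid has 57 open cells total)

Answer: Reachable cells: 57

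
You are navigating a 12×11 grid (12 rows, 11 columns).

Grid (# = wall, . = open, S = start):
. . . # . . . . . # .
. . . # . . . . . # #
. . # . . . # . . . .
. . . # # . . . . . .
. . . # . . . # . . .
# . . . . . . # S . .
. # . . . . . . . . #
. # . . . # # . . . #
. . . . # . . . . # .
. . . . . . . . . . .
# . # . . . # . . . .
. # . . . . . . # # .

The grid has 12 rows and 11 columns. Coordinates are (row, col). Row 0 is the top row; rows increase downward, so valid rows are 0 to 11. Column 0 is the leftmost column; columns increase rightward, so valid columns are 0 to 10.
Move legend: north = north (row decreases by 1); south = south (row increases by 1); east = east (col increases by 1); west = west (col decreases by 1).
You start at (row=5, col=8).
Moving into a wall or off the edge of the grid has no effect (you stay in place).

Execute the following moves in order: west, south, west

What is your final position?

Start: (row=5, col=8)
  west (west): blocked, stay at (row=5, col=8)
  south (south): (row=5, col=8) -> (row=6, col=8)
  west (west): (row=6, col=8) -> (row=6, col=7)
Final: (row=6, col=7)

Answer: Final position: (row=6, col=7)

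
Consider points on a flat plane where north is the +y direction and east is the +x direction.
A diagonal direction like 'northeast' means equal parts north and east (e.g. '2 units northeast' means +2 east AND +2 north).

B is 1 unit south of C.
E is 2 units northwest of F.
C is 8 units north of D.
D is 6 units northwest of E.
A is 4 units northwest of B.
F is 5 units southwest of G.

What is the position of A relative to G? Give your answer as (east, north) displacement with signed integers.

Place G at the origin (east=0, north=0).
  F is 5 units southwest of G: delta (east=-5, north=-5); F at (east=-5, north=-5).
  E is 2 units northwest of F: delta (east=-2, north=+2); E at (east=-7, north=-3).
  D is 6 units northwest of E: delta (east=-6, north=+6); D at (east=-13, north=3).
  C is 8 units north of D: delta (east=+0, north=+8); C at (east=-13, north=11).
  B is 1 unit south of C: delta (east=+0, north=-1); B at (east=-13, north=10).
  A is 4 units northwest of B: delta (east=-4, north=+4); A at (east=-17, north=14).
Therefore A relative to G: (east=-17, north=14).

Answer: A is at (east=-17, north=14) relative to G.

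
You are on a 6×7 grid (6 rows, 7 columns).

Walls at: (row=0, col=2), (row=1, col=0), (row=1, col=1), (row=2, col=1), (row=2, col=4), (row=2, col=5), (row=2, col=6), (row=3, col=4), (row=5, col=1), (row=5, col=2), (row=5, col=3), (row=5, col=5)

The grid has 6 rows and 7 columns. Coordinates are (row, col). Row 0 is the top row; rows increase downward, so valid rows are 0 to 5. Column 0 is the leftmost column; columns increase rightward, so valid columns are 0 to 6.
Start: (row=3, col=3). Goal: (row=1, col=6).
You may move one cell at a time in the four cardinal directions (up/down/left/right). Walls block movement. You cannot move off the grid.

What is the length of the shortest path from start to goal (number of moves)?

Answer: Shortest path length: 5

Derivation:
BFS from (row=3, col=3) until reaching (row=1, col=6):
  Distance 0: (row=3, col=3)
  Distance 1: (row=2, col=3), (row=3, col=2), (row=4, col=3)
  Distance 2: (row=1, col=3), (row=2, col=2), (row=3, col=1), (row=4, col=2), (row=4, col=4)
  Distance 3: (row=0, col=3), (row=1, col=2), (row=1, col=4), (row=3, col=0), (row=4, col=1), (row=4, col=5), (row=5, col=4)
  Distance 4: (row=0, col=4), (row=1, col=5), (row=2, col=0), (row=3, col=5), (row=4, col=0), (row=4, col=6)
  Distance 5: (row=0, col=5), (row=1, col=6), (row=3, col=6), (row=5, col=0), (row=5, col=6)  <- goal reached here
One shortest path (5 moves): (row=3, col=3) -> (row=2, col=3) -> (row=1, col=3) -> (row=1, col=4) -> (row=1, col=5) -> (row=1, col=6)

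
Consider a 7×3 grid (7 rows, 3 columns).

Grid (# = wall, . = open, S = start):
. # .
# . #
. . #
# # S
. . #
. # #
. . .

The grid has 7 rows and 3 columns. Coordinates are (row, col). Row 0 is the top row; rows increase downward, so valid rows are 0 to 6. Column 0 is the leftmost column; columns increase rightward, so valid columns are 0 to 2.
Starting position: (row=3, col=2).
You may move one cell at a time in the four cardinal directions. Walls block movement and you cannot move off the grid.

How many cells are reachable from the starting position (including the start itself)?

BFS flood-fill from (row=3, col=2):
  Distance 0: (row=3, col=2)
Total reachable: 1 (grid has 12 open cells total)

Answer: Reachable cells: 1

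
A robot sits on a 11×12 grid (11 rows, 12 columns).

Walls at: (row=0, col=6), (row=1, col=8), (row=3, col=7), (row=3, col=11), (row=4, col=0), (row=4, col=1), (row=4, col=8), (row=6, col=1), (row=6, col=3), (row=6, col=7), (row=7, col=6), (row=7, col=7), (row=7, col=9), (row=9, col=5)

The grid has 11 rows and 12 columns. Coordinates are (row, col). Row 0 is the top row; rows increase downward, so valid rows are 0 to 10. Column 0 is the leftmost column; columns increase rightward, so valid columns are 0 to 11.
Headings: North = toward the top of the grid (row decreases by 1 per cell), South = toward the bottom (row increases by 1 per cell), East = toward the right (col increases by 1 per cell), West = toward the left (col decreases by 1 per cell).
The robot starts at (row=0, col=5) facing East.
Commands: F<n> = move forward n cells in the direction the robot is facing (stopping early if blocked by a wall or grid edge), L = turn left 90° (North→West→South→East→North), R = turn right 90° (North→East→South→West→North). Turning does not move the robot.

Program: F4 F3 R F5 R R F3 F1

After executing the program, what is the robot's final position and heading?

Answer: Final position: (row=1, col=5), facing North

Derivation:
Start: (row=0, col=5), facing East
  F4: move forward 0/4 (blocked), now at (row=0, col=5)
  F3: move forward 0/3 (blocked), now at (row=0, col=5)
  R: turn right, now facing South
  F5: move forward 5, now at (row=5, col=5)
  R: turn right, now facing West
  R: turn right, now facing North
  F3: move forward 3, now at (row=2, col=5)
  F1: move forward 1, now at (row=1, col=5)
Final: (row=1, col=5), facing North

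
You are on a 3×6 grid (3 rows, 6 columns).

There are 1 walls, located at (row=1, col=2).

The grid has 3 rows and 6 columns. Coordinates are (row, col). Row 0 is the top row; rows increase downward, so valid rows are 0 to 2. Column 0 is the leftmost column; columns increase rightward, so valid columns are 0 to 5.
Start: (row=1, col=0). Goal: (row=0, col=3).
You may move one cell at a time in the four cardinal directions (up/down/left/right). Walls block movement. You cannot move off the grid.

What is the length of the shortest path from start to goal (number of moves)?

Answer: Shortest path length: 4

Derivation:
BFS from (row=1, col=0) until reaching (row=0, col=3):
  Distance 0: (row=1, col=0)
  Distance 1: (row=0, col=0), (row=1, col=1), (row=2, col=0)
  Distance 2: (row=0, col=1), (row=2, col=1)
  Distance 3: (row=0, col=2), (row=2, col=2)
  Distance 4: (row=0, col=3), (row=2, col=3)  <- goal reached here
One shortest path (4 moves): (row=1, col=0) -> (row=1, col=1) -> (row=0, col=1) -> (row=0, col=2) -> (row=0, col=3)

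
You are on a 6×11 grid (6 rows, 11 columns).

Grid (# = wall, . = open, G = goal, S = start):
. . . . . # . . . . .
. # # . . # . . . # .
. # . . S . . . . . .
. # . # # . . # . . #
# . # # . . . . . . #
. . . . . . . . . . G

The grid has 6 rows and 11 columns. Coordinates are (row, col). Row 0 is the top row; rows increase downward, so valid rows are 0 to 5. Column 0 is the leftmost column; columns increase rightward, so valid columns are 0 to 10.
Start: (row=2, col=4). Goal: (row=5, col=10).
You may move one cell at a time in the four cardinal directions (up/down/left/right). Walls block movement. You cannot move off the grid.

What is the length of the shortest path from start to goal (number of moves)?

BFS from (row=2, col=4) until reaching (row=5, col=10):
  Distance 0: (row=2, col=4)
  Distance 1: (row=1, col=4), (row=2, col=3), (row=2, col=5)
  Distance 2: (row=0, col=4), (row=1, col=3), (row=2, col=2), (row=2, col=6), (row=3, col=5)
  Distance 3: (row=0, col=3), (row=1, col=6), (row=2, col=7), (row=3, col=2), (row=3, col=6), (row=4, col=5)
  Distance 4: (row=0, col=2), (row=0, col=6), (row=1, col=7), (row=2, col=8), (row=4, col=4), (row=4, col=6), (row=5, col=5)
  Distance 5: (row=0, col=1), (row=0, col=7), (row=1, col=8), (row=2, col=9), (row=3, col=8), (row=4, col=7), (row=5, col=4), (row=5, col=6)
  Distance 6: (row=0, col=0), (row=0, col=8), (row=2, col=10), (row=3, col=9), (row=4, col=8), (row=5, col=3), (row=5, col=7)
  Distance 7: (row=0, col=9), (row=1, col=0), (row=1, col=10), (row=4, col=9), (row=5, col=2), (row=5, col=8)
  Distance 8: (row=0, col=10), (row=2, col=0), (row=5, col=1), (row=5, col=9)
  Distance 9: (row=3, col=0), (row=4, col=1), (row=5, col=0), (row=5, col=10)  <- goal reached here
One shortest path (9 moves): (row=2, col=4) -> (row=2, col=5) -> (row=2, col=6) -> (row=2, col=7) -> (row=2, col=8) -> (row=2, col=9) -> (row=3, col=9) -> (row=4, col=9) -> (row=5, col=9) -> (row=5, col=10)

Answer: Shortest path length: 9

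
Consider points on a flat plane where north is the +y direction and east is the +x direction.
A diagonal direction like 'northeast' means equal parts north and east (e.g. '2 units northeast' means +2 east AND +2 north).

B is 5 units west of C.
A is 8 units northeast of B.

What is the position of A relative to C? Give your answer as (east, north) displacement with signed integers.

Answer: A is at (east=3, north=8) relative to C.

Derivation:
Place C at the origin (east=0, north=0).
  B is 5 units west of C: delta (east=-5, north=+0); B at (east=-5, north=0).
  A is 8 units northeast of B: delta (east=+8, north=+8); A at (east=3, north=8).
Therefore A relative to C: (east=3, north=8).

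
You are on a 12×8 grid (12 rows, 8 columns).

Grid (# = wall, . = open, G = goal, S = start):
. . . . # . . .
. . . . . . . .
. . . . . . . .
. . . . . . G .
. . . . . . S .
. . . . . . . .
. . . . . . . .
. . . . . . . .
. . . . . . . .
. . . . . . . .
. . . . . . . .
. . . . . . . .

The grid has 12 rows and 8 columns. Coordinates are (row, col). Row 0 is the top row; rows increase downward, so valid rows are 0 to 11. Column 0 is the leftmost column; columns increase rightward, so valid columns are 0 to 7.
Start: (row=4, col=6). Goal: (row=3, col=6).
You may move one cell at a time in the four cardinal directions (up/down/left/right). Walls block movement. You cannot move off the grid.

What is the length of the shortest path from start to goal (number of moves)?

Answer: Shortest path length: 1

Derivation:
BFS from (row=4, col=6) until reaching (row=3, col=6):
  Distance 0: (row=4, col=6)
  Distance 1: (row=3, col=6), (row=4, col=5), (row=4, col=7), (row=5, col=6)  <- goal reached here
One shortest path (1 moves): (row=4, col=6) -> (row=3, col=6)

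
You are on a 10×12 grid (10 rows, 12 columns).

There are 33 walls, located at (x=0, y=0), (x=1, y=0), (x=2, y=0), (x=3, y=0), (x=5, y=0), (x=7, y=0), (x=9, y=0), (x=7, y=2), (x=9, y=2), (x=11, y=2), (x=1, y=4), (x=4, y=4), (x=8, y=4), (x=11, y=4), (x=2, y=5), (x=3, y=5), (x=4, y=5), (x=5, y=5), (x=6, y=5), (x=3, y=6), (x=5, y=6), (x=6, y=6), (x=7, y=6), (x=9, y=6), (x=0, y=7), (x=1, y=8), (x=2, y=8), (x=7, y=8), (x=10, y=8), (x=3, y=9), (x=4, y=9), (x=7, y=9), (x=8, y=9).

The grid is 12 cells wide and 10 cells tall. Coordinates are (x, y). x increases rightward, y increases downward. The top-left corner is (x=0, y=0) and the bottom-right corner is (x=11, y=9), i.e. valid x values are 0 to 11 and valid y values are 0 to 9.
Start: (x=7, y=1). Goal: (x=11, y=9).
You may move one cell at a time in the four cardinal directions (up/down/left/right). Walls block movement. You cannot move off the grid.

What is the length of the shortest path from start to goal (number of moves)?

BFS from (x=7, y=1) until reaching (x=11, y=9):
  Distance 0: (x=7, y=1)
  Distance 1: (x=6, y=1), (x=8, y=1)
  Distance 2: (x=6, y=0), (x=8, y=0), (x=5, y=1), (x=9, y=1), (x=6, y=2), (x=8, y=2)
  Distance 3: (x=4, y=1), (x=10, y=1), (x=5, y=2), (x=6, y=3), (x=8, y=3)
  Distance 4: (x=4, y=0), (x=10, y=0), (x=3, y=1), (x=11, y=1), (x=4, y=2), (x=10, y=2), (x=5, y=3), (x=7, y=3), (x=9, y=3), (x=6, y=4)
  Distance 5: (x=11, y=0), (x=2, y=1), (x=3, y=2), (x=4, y=3), (x=10, y=3), (x=5, y=4), (x=7, y=4), (x=9, y=4)
  Distance 6: (x=1, y=1), (x=2, y=2), (x=3, y=3), (x=11, y=3), (x=10, y=4), (x=7, y=5), (x=9, y=5)
  Distance 7: (x=0, y=1), (x=1, y=2), (x=2, y=3), (x=3, y=4), (x=8, y=5), (x=10, y=5)
  Distance 8: (x=0, y=2), (x=1, y=3), (x=2, y=4), (x=11, y=5), (x=8, y=6), (x=10, y=6)
  Distance 9: (x=0, y=3), (x=11, y=6), (x=8, y=7), (x=10, y=7)
  Distance 10: (x=0, y=4), (x=7, y=7), (x=9, y=7), (x=11, y=7), (x=8, y=8)
  Distance 11: (x=0, y=5), (x=6, y=7), (x=9, y=8), (x=11, y=8)
  Distance 12: (x=1, y=5), (x=0, y=6), (x=5, y=7), (x=6, y=8), (x=9, y=9), (x=11, y=9)  <- goal reached here
One shortest path (12 moves): (x=7, y=1) -> (x=8, y=1) -> (x=9, y=1) -> (x=10, y=1) -> (x=10, y=2) -> (x=10, y=3) -> (x=10, y=4) -> (x=10, y=5) -> (x=11, y=5) -> (x=11, y=6) -> (x=11, y=7) -> (x=11, y=8) -> (x=11, y=9)

Answer: Shortest path length: 12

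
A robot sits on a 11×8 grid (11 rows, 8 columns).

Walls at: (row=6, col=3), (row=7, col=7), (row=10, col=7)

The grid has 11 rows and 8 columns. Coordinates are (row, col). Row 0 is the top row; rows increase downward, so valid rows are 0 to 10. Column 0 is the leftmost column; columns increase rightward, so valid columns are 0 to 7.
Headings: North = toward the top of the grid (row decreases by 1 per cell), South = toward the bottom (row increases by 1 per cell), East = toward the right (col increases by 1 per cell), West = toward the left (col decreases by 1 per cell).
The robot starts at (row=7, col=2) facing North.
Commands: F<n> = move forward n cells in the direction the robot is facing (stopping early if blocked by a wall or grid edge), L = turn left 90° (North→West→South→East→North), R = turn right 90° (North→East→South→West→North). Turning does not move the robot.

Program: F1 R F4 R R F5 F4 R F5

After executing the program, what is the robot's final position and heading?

Answer: Final position: (row=1, col=0), facing North

Derivation:
Start: (row=7, col=2), facing North
  F1: move forward 1, now at (row=6, col=2)
  R: turn right, now facing East
  F4: move forward 0/4 (blocked), now at (row=6, col=2)
  R: turn right, now facing South
  R: turn right, now facing West
  F5: move forward 2/5 (blocked), now at (row=6, col=0)
  F4: move forward 0/4 (blocked), now at (row=6, col=0)
  R: turn right, now facing North
  F5: move forward 5, now at (row=1, col=0)
Final: (row=1, col=0), facing North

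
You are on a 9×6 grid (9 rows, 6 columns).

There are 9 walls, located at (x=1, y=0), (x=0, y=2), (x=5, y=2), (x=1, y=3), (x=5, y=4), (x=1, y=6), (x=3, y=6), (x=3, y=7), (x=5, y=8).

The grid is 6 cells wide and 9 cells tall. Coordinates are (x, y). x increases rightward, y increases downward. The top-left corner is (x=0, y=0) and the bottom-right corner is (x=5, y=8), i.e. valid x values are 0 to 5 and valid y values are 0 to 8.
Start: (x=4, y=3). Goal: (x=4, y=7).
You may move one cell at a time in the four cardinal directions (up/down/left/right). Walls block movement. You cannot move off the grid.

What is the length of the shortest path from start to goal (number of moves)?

Answer: Shortest path length: 4

Derivation:
BFS from (x=4, y=3) until reaching (x=4, y=7):
  Distance 0: (x=4, y=3)
  Distance 1: (x=4, y=2), (x=3, y=3), (x=5, y=3), (x=4, y=4)
  Distance 2: (x=4, y=1), (x=3, y=2), (x=2, y=3), (x=3, y=4), (x=4, y=5)
  Distance 3: (x=4, y=0), (x=3, y=1), (x=5, y=1), (x=2, y=2), (x=2, y=4), (x=3, y=5), (x=5, y=5), (x=4, y=6)
  Distance 4: (x=3, y=0), (x=5, y=0), (x=2, y=1), (x=1, y=2), (x=1, y=4), (x=2, y=5), (x=5, y=6), (x=4, y=7)  <- goal reached here
One shortest path (4 moves): (x=4, y=3) -> (x=4, y=4) -> (x=4, y=5) -> (x=4, y=6) -> (x=4, y=7)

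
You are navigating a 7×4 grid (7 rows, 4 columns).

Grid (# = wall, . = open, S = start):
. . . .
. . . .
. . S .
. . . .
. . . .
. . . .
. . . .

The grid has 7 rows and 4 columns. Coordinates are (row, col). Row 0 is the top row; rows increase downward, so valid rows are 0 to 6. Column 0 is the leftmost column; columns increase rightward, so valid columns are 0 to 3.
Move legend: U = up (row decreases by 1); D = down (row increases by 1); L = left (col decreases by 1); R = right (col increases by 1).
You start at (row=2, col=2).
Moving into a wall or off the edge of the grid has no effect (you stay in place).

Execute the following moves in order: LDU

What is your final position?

Answer: Final position: (row=2, col=1)

Derivation:
Start: (row=2, col=2)
  L (left): (row=2, col=2) -> (row=2, col=1)
  D (down): (row=2, col=1) -> (row=3, col=1)
  U (up): (row=3, col=1) -> (row=2, col=1)
Final: (row=2, col=1)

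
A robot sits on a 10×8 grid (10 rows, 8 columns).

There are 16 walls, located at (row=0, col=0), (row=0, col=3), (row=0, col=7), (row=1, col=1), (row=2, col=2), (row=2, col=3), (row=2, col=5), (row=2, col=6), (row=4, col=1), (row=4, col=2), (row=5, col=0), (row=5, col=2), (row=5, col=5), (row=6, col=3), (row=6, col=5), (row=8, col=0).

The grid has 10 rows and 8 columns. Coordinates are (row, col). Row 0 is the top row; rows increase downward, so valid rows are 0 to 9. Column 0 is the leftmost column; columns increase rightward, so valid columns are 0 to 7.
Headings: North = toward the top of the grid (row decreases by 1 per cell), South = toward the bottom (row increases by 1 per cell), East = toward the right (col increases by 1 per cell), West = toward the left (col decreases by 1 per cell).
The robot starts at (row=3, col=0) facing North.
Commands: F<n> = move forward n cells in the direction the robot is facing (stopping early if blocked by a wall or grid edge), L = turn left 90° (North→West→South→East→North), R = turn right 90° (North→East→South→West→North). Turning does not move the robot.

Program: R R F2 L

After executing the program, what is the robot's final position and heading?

Start: (row=3, col=0), facing North
  R: turn right, now facing East
  R: turn right, now facing South
  F2: move forward 1/2 (blocked), now at (row=4, col=0)
  L: turn left, now facing East
Final: (row=4, col=0), facing East

Answer: Final position: (row=4, col=0), facing East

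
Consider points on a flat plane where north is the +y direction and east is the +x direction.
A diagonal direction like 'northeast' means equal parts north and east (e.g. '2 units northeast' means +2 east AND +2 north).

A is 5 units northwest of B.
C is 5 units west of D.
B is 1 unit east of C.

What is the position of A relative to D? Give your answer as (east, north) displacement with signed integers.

Place D at the origin (east=0, north=0).
  C is 5 units west of D: delta (east=-5, north=+0); C at (east=-5, north=0).
  B is 1 unit east of C: delta (east=+1, north=+0); B at (east=-4, north=0).
  A is 5 units northwest of B: delta (east=-5, north=+5); A at (east=-9, north=5).
Therefore A relative to D: (east=-9, north=5).

Answer: A is at (east=-9, north=5) relative to D.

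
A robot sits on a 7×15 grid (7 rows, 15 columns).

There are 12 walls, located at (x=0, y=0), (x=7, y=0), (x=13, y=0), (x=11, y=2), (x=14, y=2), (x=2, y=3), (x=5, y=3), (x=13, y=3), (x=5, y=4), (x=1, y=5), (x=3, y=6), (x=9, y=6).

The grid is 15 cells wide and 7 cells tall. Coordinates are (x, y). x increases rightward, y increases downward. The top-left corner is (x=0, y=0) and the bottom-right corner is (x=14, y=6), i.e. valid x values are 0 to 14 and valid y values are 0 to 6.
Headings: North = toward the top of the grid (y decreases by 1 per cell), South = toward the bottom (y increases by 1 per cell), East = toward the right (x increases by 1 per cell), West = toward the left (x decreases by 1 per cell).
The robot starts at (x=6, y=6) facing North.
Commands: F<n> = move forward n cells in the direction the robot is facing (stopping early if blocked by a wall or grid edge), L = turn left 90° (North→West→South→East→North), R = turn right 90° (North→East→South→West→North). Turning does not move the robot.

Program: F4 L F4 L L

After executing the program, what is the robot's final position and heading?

Start: (x=6, y=6), facing North
  F4: move forward 4, now at (x=6, y=2)
  L: turn left, now facing West
  F4: move forward 4, now at (x=2, y=2)
  L: turn left, now facing South
  L: turn left, now facing East
Final: (x=2, y=2), facing East

Answer: Final position: (x=2, y=2), facing East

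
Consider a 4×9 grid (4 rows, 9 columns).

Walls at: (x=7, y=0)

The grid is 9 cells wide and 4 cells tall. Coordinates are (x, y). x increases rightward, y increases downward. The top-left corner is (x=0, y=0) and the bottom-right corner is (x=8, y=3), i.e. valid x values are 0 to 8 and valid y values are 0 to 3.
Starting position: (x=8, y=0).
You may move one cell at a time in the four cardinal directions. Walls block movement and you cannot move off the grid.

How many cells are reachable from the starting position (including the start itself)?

Answer: Reachable cells: 35

Derivation:
BFS flood-fill from (x=8, y=0):
  Distance 0: (x=8, y=0)
  Distance 1: (x=8, y=1)
  Distance 2: (x=7, y=1), (x=8, y=2)
  Distance 3: (x=6, y=1), (x=7, y=2), (x=8, y=3)
  Distance 4: (x=6, y=0), (x=5, y=1), (x=6, y=2), (x=7, y=3)
  Distance 5: (x=5, y=0), (x=4, y=1), (x=5, y=2), (x=6, y=3)
  Distance 6: (x=4, y=0), (x=3, y=1), (x=4, y=2), (x=5, y=3)
  Distance 7: (x=3, y=0), (x=2, y=1), (x=3, y=2), (x=4, y=3)
  Distance 8: (x=2, y=0), (x=1, y=1), (x=2, y=2), (x=3, y=3)
  Distance 9: (x=1, y=0), (x=0, y=1), (x=1, y=2), (x=2, y=3)
  Distance 10: (x=0, y=0), (x=0, y=2), (x=1, y=3)
  Distance 11: (x=0, y=3)
Total reachable: 35 (grid has 35 open cells total)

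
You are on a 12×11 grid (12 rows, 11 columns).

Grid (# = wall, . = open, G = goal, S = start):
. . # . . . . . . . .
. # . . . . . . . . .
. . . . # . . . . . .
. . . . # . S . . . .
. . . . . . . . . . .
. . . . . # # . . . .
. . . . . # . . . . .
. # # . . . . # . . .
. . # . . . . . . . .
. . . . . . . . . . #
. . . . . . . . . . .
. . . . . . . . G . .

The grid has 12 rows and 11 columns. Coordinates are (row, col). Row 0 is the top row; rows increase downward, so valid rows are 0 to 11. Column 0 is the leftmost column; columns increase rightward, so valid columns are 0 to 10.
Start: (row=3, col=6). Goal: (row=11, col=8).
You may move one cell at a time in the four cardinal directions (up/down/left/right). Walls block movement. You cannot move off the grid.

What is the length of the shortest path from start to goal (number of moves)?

BFS from (row=3, col=6) until reaching (row=11, col=8):
  Distance 0: (row=3, col=6)
  Distance 1: (row=2, col=6), (row=3, col=5), (row=3, col=7), (row=4, col=6)
  Distance 2: (row=1, col=6), (row=2, col=5), (row=2, col=7), (row=3, col=8), (row=4, col=5), (row=4, col=7)
  Distance 3: (row=0, col=6), (row=1, col=5), (row=1, col=7), (row=2, col=8), (row=3, col=9), (row=4, col=4), (row=4, col=8), (row=5, col=7)
  Distance 4: (row=0, col=5), (row=0, col=7), (row=1, col=4), (row=1, col=8), (row=2, col=9), (row=3, col=10), (row=4, col=3), (row=4, col=9), (row=5, col=4), (row=5, col=8), (row=6, col=7)
  Distance 5: (row=0, col=4), (row=0, col=8), (row=1, col=3), (row=1, col=9), (row=2, col=10), (row=3, col=3), (row=4, col=2), (row=4, col=10), (row=5, col=3), (row=5, col=9), (row=6, col=4), (row=6, col=6), (row=6, col=8)
  Distance 6: (row=0, col=3), (row=0, col=9), (row=1, col=2), (row=1, col=10), (row=2, col=3), (row=3, col=2), (row=4, col=1), (row=5, col=2), (row=5, col=10), (row=6, col=3), (row=6, col=9), (row=7, col=4), (row=7, col=6), (row=7, col=8)
  Distance 7: (row=0, col=10), (row=2, col=2), (row=3, col=1), (row=4, col=0), (row=5, col=1), (row=6, col=2), (row=6, col=10), (row=7, col=3), (row=7, col=5), (row=7, col=9), (row=8, col=4), (row=8, col=6), (row=8, col=8)
  Distance 8: (row=2, col=1), (row=3, col=0), (row=5, col=0), (row=6, col=1), (row=7, col=10), (row=8, col=3), (row=8, col=5), (row=8, col=7), (row=8, col=9), (row=9, col=4), (row=9, col=6), (row=9, col=8)
  Distance 9: (row=2, col=0), (row=6, col=0), (row=8, col=10), (row=9, col=3), (row=9, col=5), (row=9, col=7), (row=9, col=9), (row=10, col=4), (row=10, col=6), (row=10, col=8)
  Distance 10: (row=1, col=0), (row=7, col=0), (row=9, col=2), (row=10, col=3), (row=10, col=5), (row=10, col=7), (row=10, col=9), (row=11, col=4), (row=11, col=6), (row=11, col=8)  <- goal reached here
One shortest path (10 moves): (row=3, col=6) -> (row=3, col=7) -> (row=3, col=8) -> (row=4, col=8) -> (row=5, col=8) -> (row=6, col=8) -> (row=7, col=8) -> (row=8, col=8) -> (row=9, col=8) -> (row=10, col=8) -> (row=11, col=8)

Answer: Shortest path length: 10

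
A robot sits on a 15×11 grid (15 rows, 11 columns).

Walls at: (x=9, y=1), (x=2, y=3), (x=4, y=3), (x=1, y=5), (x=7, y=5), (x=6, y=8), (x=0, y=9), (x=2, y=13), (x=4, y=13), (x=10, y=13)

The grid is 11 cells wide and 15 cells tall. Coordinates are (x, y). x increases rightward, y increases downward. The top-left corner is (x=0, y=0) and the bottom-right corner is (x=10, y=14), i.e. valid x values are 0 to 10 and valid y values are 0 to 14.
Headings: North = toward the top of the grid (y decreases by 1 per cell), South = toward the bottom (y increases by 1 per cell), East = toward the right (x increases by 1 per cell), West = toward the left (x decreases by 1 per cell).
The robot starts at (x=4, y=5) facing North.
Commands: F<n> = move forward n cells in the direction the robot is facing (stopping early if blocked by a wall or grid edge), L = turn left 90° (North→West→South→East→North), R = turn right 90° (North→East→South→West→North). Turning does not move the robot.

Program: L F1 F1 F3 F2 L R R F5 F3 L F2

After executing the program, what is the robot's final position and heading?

Start: (x=4, y=5), facing North
  L: turn left, now facing West
  F1: move forward 1, now at (x=3, y=5)
  F1: move forward 1, now at (x=2, y=5)
  F3: move forward 0/3 (blocked), now at (x=2, y=5)
  F2: move forward 0/2 (blocked), now at (x=2, y=5)
  L: turn left, now facing South
  R: turn right, now facing West
  R: turn right, now facing North
  F5: move forward 1/5 (blocked), now at (x=2, y=4)
  F3: move forward 0/3 (blocked), now at (x=2, y=4)
  L: turn left, now facing West
  F2: move forward 2, now at (x=0, y=4)
Final: (x=0, y=4), facing West

Answer: Final position: (x=0, y=4), facing West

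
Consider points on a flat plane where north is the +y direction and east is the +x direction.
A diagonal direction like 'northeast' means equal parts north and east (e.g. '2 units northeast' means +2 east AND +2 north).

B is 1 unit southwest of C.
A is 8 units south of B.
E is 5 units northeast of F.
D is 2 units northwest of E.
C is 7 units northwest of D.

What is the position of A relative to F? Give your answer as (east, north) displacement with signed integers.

Answer: A is at (east=-5, north=5) relative to F.

Derivation:
Place F at the origin (east=0, north=0).
  E is 5 units northeast of F: delta (east=+5, north=+5); E at (east=5, north=5).
  D is 2 units northwest of E: delta (east=-2, north=+2); D at (east=3, north=7).
  C is 7 units northwest of D: delta (east=-7, north=+7); C at (east=-4, north=14).
  B is 1 unit southwest of C: delta (east=-1, north=-1); B at (east=-5, north=13).
  A is 8 units south of B: delta (east=+0, north=-8); A at (east=-5, north=5).
Therefore A relative to F: (east=-5, north=5).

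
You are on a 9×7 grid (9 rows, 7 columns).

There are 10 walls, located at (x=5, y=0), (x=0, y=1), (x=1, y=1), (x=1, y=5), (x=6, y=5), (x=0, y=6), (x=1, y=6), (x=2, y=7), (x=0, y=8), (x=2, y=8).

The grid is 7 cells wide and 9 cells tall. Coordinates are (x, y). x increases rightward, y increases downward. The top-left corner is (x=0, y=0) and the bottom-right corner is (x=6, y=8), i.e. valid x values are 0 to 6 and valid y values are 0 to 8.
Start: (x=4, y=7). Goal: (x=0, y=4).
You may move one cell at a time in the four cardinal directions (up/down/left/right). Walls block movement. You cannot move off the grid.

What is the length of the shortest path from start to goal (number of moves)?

Answer: Shortest path length: 7

Derivation:
BFS from (x=4, y=7) until reaching (x=0, y=4):
  Distance 0: (x=4, y=7)
  Distance 1: (x=4, y=6), (x=3, y=7), (x=5, y=7), (x=4, y=8)
  Distance 2: (x=4, y=5), (x=3, y=6), (x=5, y=6), (x=6, y=7), (x=3, y=8), (x=5, y=8)
  Distance 3: (x=4, y=4), (x=3, y=5), (x=5, y=5), (x=2, y=6), (x=6, y=6), (x=6, y=8)
  Distance 4: (x=4, y=3), (x=3, y=4), (x=5, y=4), (x=2, y=5)
  Distance 5: (x=4, y=2), (x=3, y=3), (x=5, y=3), (x=2, y=4), (x=6, y=4)
  Distance 6: (x=4, y=1), (x=3, y=2), (x=5, y=2), (x=2, y=3), (x=6, y=3), (x=1, y=4)
  Distance 7: (x=4, y=0), (x=3, y=1), (x=5, y=1), (x=2, y=2), (x=6, y=2), (x=1, y=3), (x=0, y=4)  <- goal reached here
One shortest path (7 moves): (x=4, y=7) -> (x=3, y=7) -> (x=3, y=6) -> (x=2, y=6) -> (x=2, y=5) -> (x=2, y=4) -> (x=1, y=4) -> (x=0, y=4)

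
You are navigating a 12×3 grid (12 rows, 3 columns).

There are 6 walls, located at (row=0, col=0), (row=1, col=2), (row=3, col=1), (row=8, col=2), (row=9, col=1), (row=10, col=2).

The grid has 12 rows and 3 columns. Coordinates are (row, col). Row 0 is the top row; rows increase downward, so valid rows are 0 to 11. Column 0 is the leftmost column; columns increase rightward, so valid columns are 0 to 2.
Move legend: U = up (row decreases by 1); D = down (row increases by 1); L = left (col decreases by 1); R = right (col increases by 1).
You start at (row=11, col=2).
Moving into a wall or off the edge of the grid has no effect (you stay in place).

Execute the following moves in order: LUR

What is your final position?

Start: (row=11, col=2)
  L (left): (row=11, col=2) -> (row=11, col=1)
  U (up): (row=11, col=1) -> (row=10, col=1)
  R (right): blocked, stay at (row=10, col=1)
Final: (row=10, col=1)

Answer: Final position: (row=10, col=1)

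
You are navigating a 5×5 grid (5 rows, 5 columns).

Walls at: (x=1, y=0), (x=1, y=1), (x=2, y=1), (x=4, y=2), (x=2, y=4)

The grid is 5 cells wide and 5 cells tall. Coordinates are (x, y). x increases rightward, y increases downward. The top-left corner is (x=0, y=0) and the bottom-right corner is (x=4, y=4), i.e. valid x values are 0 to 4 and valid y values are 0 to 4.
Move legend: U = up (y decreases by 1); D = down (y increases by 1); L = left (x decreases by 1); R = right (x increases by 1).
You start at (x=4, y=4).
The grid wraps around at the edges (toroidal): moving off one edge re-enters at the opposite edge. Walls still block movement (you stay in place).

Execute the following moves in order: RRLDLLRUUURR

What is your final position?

Answer: Final position: (x=1, y=3)

Derivation:
Start: (x=4, y=4)
  R (right): (x=4, y=4) -> (x=0, y=4)
  R (right): (x=0, y=4) -> (x=1, y=4)
  L (left): (x=1, y=4) -> (x=0, y=4)
  D (down): (x=0, y=4) -> (x=0, y=0)
  L (left): (x=0, y=0) -> (x=4, y=0)
  L (left): (x=4, y=0) -> (x=3, y=0)
  R (right): (x=3, y=0) -> (x=4, y=0)
  U (up): (x=4, y=0) -> (x=4, y=4)
  U (up): (x=4, y=4) -> (x=4, y=3)
  U (up): blocked, stay at (x=4, y=3)
  R (right): (x=4, y=3) -> (x=0, y=3)
  R (right): (x=0, y=3) -> (x=1, y=3)
Final: (x=1, y=3)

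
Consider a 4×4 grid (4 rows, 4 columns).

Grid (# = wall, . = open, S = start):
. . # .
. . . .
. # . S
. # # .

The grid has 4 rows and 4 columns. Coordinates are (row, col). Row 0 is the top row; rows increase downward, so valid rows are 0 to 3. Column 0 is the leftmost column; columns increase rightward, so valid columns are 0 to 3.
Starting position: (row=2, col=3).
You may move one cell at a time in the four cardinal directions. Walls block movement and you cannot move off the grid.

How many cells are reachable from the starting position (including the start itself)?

BFS flood-fill from (row=2, col=3):
  Distance 0: (row=2, col=3)
  Distance 1: (row=1, col=3), (row=2, col=2), (row=3, col=3)
  Distance 2: (row=0, col=3), (row=1, col=2)
  Distance 3: (row=1, col=1)
  Distance 4: (row=0, col=1), (row=1, col=0)
  Distance 5: (row=0, col=0), (row=2, col=0)
  Distance 6: (row=3, col=0)
Total reachable: 12 (grid has 12 open cells total)

Answer: Reachable cells: 12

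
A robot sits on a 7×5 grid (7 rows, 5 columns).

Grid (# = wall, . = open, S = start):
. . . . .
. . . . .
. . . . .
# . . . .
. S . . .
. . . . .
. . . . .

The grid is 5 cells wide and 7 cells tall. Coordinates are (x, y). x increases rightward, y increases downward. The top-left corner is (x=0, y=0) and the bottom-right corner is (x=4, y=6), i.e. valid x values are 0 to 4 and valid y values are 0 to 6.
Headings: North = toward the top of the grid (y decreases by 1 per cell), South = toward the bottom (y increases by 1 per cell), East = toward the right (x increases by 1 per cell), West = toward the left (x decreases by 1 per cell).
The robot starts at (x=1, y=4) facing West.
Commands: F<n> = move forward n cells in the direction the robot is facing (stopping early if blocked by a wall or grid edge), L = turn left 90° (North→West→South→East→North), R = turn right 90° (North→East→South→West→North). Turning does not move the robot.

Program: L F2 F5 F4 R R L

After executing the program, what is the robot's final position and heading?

Answer: Final position: (x=1, y=6), facing West

Derivation:
Start: (x=1, y=4), facing West
  L: turn left, now facing South
  F2: move forward 2, now at (x=1, y=6)
  F5: move forward 0/5 (blocked), now at (x=1, y=6)
  F4: move forward 0/4 (blocked), now at (x=1, y=6)
  R: turn right, now facing West
  R: turn right, now facing North
  L: turn left, now facing West
Final: (x=1, y=6), facing West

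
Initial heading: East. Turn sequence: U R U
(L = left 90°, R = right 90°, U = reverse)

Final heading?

Start: East
  U (U-turn (180°)) -> West
  R (right (90° clockwise)) -> North
  U (U-turn (180°)) -> South
Final: South

Answer: Final heading: South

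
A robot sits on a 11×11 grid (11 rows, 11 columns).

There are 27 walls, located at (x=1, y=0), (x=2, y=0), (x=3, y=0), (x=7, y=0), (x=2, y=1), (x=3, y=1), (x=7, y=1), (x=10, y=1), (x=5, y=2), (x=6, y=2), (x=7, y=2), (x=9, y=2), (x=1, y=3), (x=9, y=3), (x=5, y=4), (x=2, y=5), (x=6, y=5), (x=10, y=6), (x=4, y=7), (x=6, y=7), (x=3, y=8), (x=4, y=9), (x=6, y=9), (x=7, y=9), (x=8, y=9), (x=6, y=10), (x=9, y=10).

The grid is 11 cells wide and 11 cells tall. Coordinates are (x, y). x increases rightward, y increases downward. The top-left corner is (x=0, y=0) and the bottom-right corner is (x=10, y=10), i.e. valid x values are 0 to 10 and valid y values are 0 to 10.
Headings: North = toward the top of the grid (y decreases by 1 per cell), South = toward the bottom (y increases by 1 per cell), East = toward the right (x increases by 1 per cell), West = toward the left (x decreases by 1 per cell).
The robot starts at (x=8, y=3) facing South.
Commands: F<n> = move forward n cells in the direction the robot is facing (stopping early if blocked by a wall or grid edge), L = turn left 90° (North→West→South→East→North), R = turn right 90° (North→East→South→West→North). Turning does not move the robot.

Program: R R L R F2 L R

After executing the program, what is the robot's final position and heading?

Answer: Final position: (x=8, y=1), facing North

Derivation:
Start: (x=8, y=3), facing South
  R: turn right, now facing West
  R: turn right, now facing North
  L: turn left, now facing West
  R: turn right, now facing North
  F2: move forward 2, now at (x=8, y=1)
  L: turn left, now facing West
  R: turn right, now facing North
Final: (x=8, y=1), facing North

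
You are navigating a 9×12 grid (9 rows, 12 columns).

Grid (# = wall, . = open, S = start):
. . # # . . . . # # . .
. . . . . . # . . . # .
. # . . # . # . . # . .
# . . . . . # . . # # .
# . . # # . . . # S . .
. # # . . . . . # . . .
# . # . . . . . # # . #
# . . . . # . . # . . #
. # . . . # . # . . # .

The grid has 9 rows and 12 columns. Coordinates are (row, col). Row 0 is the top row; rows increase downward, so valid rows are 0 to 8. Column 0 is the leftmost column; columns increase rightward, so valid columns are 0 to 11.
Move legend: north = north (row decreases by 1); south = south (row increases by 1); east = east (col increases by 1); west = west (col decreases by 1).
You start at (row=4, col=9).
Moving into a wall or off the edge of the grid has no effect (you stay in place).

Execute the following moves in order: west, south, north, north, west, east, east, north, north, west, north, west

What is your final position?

Start: (row=4, col=9)
  west (west): blocked, stay at (row=4, col=9)
  south (south): (row=4, col=9) -> (row=5, col=9)
  north (north): (row=5, col=9) -> (row=4, col=9)
  north (north): blocked, stay at (row=4, col=9)
  west (west): blocked, stay at (row=4, col=9)
  east (east): (row=4, col=9) -> (row=4, col=10)
  east (east): (row=4, col=10) -> (row=4, col=11)
  north (north): (row=4, col=11) -> (row=3, col=11)
  north (north): (row=3, col=11) -> (row=2, col=11)
  west (west): (row=2, col=11) -> (row=2, col=10)
  north (north): blocked, stay at (row=2, col=10)
  west (west): blocked, stay at (row=2, col=10)
Final: (row=2, col=10)

Answer: Final position: (row=2, col=10)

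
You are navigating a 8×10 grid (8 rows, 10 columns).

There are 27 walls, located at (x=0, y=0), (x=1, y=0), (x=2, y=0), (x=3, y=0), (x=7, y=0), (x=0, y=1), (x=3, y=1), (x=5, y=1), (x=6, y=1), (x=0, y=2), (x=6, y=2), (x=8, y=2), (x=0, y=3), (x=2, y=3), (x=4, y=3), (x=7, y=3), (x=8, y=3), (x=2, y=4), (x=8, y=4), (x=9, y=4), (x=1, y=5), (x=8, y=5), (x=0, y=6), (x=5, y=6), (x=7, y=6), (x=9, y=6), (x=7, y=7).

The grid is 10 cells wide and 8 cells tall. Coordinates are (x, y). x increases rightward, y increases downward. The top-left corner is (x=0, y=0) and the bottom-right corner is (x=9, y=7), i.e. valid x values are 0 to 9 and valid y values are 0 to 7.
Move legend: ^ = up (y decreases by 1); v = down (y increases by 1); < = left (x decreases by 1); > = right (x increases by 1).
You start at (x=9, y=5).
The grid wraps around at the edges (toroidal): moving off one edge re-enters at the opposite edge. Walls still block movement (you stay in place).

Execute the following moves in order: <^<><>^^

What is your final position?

Answer: Final position: (x=0, y=4)

Derivation:
Start: (x=9, y=5)
  < (left): blocked, stay at (x=9, y=5)
  ^ (up): blocked, stay at (x=9, y=5)
  < (left): blocked, stay at (x=9, y=5)
  > (right): (x=9, y=5) -> (x=0, y=5)
  < (left): (x=0, y=5) -> (x=9, y=5)
  > (right): (x=9, y=5) -> (x=0, y=5)
  ^ (up): (x=0, y=5) -> (x=0, y=4)
  ^ (up): blocked, stay at (x=0, y=4)
Final: (x=0, y=4)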